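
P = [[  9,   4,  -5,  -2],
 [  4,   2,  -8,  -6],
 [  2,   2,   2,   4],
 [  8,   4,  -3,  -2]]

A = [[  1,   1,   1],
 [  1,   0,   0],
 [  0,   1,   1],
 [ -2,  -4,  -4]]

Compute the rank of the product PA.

2

First compute PA:
[[ 17,  12,  12],
 [ 18,  20,  20],
 [ -4, -12, -12],
 [ 16,  13,  13]]
Now row reduce the product.
R2 ← R2 − (18/17)·R1: [0, 124/17, 124/17]
R3 ← R3 + (4/17)·R1: [0, -156/17, -156/17]
R4 ← R4 − (16/17)·R1: [0, 29/17, 29/17]
R3 ← R3 + (39/31)·R2: [0, 0, 0]
R4 ← R4 − (29/124)·R2: [0, 0, 0]
2 nonzero rows, so rank(PA) = 2.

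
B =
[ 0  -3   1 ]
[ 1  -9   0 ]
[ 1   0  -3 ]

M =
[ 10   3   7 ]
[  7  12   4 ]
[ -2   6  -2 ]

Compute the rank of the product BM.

2

First compute BM:
[[-23, -30, -14],
 [-53, -105, -29],
 [ 16, -15,  13]]
Now row reduce the product.
R2 ← R2 − (53/23)·R1: [0, -825/23, 75/23]
R3 ← R3 + (16/23)·R1: [0, -825/23, 75/23]
R3 ← R3 − R2: [0, 0, 0]
2 nonzero rows, so rank(BM) = 2.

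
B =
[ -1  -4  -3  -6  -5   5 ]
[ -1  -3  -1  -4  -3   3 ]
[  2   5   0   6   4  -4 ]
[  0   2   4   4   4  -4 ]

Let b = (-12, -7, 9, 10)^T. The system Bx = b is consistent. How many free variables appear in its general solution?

4

Row reduce the augmented matrix [B | b].
R2 ← R2 − R1: [0, 1, 2, 2, 2, -2, 5]
R3 ← R3 + (2)·R1: [0, -3, -6, -6, -6, 6, -15]
R3 ← R3 + (3)·R2: [0, 0, 0, 0, 0, 0, 0]
R4 ← R4 − (2)·R2: [0, 0, 0, 0, 0, 0, 0]
The echelon form has 2 nonzero rows, and every pivot lies in the first 6 columns, so rank(B) = rank([B|b]) = 2.
The system is consistent.
Free variables = (unknowns) − (rank) = 6 − 2 = 4.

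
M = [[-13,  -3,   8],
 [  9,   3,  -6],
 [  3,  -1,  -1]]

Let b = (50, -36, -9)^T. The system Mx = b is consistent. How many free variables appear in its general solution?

1

Row reduce the augmented matrix [M | b].
R2 ← R2 + (9/13)·R1: [0, 12/13, -6/13, -18/13]
R3 ← R3 + (3/13)·R1: [0, -22/13, 11/13, 33/13]
R3 ← R3 + (11/6)·R2: [0, 0, 0, 0]
The echelon form has 2 nonzero rows, and every pivot lies in the first 3 columns, so rank(M) = rank([M|b]) = 2.
The system is consistent.
Free variables = (unknowns) − (rank) = 3 − 2 = 1.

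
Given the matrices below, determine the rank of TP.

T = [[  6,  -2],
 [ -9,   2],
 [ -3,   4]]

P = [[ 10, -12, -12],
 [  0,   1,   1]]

First compute TP:
[[ 60, -74, -74],
 [-90, 110, 110],
 [-30,  40,  40]]
Now row reduce the product.
R2 ← R2 + (3/2)·R1: [0, -1, -1]
R3 ← R3 + (1/2)·R1: [0, 3, 3]
R3 ← R3 + (3)·R2: [0, 0, 0]
2 nonzero rows, so rank(TP) = 2.

2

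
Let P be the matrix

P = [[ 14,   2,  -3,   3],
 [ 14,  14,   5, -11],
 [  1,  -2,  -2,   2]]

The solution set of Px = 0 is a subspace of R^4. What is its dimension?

Row reduce to echelon form.
R2 ← R2 − R1: [0, 12, 8, -14]
R3 ← R3 − (1/14)·R1: [0, -15/7, -25/14, 25/14]
R3 ← R3 + (5/28)·R2: [0, 0, -5/14, -5/7]
3 nonzero rows, so rank(P) = 3.
P has 4 columns; by rank–nullity, nullity = 4 − 3 = 1.

1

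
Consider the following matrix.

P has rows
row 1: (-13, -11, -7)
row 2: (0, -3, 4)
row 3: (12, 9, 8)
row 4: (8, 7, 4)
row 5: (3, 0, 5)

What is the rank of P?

2

Row reduce to echelon form.
R3 ← R3 + (12/13)·R1: [0, -15/13, 20/13]
R4 ← R4 + (8/13)·R1: [0, 3/13, -4/13]
R5 ← R5 + (3/13)·R1: [0, -33/13, 44/13]
R3 ← R3 − (5/13)·R2: [0, 0, 0]
R4 ← R4 + (1/13)·R2: [0, 0, 0]
R5 ← R5 − (11/13)·R2: [0, 0, 0]
Echelon form has 2 nonzero rows, so rank(P) = 2.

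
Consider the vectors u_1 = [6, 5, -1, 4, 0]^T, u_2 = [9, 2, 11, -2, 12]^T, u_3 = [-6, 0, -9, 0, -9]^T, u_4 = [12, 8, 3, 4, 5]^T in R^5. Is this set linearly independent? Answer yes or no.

Form the matrix with these vectors as rows and row reduce.
R2 ← R2 − (3/2)·R1: [0, -11/2, 25/2, -8, 12]
R3 ← R3 + R1: [0, 5, -10, 4, -9]
R4 ← R4 − (2)·R1: [0, -2, 5, -4, 5]
R3 ← R3 + (10/11)·R2: [0, 0, 15/11, -36/11, 21/11]
R4 ← R4 − (4/11)·R2: [0, 0, 5/11, -12/11, 7/11]
R4 ← R4 − (1/3)·R3: [0, 0, 0, 0, 0]
3 nonzero rows, so the 4 vectors span a space of dimension 3.
Since 3 < 4, the vectors are linearly dependent.

no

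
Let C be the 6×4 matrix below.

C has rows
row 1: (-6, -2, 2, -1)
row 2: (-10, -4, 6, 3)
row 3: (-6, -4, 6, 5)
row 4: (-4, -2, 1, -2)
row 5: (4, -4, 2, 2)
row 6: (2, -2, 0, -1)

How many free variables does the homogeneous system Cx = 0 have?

1

Row reduce to echelon form.
R2 ← R2 − (5/3)·R1: [0, -2/3, 8/3, 14/3]
R3 ← R3 − R1: [0, -2, 4, 6]
R4 ← R4 − (2/3)·R1: [0, -2/3, -1/3, -4/3]
R5 ← R5 + (2/3)·R1: [0, -16/3, 10/3, 4/3]
R6 ← R6 + (1/3)·R1: [0, -8/3, 2/3, -4/3]
R3 ← R3 − (3)·R2: [0, 0, -4, -8]
R4 ← R4 − R2: [0, 0, -3, -6]
R5 ← R5 − (8)·R2: [0, 0, -18, -36]
R6 ← R6 − (4)·R2: [0, 0, -10, -20]
R4 ← R4 − (3/4)·R3: [0, 0, 0, 0]
R5 ← R5 − (9/2)·R3: [0, 0, 0, 0]
R6 ← R6 − (5/2)·R3: [0, 0, 0, 0]
3 nonzero rows, so rank(C) = 3.
C has 4 columns; by rank–nullity, nullity = 4 − 3 = 1.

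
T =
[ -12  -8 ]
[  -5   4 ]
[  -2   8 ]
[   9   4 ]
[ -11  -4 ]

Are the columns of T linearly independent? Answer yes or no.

yes

Row reduce T to echelon form.
R2 ← R2 − (5/12)·R1: [0, 22/3]
R3 ← R3 − (1/6)·R1: [0, 28/3]
R4 ← R4 + (3/4)·R1: [0, -2]
R5 ← R5 − (11/12)·R1: [0, 10/3]
R3 ← R3 − (14/11)·R2: [0, 0]
R4 ← R4 + (3/11)·R2: [0, 0]
R5 ← R5 − (5/11)·R2: [0, 0]
2 pivots among 2 columns.
Every column is a pivot column, so the columns are linearly independent.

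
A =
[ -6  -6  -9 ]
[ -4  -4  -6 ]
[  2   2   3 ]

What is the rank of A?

Row reduce to echelon form.
R2 ← R2 − (2/3)·R1: [0, 0, 0]
R3 ← R3 + (1/3)·R1: [0, 0, 0]
Echelon form has 1 nonzero row, so rank(A) = 1.

1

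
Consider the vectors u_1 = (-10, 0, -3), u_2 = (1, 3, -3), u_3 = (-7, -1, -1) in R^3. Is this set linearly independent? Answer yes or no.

Form the matrix with these vectors as rows and row reduce.
R2 ← R2 + (1/10)·R1: [0, 3, -33/10]
R3 ← R3 − (7/10)·R1: [0, -1, 11/10]
R3 ← R3 + (1/3)·R2: [0, 0, 0]
2 nonzero rows, so the 3 vectors span a space of dimension 2.
Since 2 < 3, the vectors are linearly dependent.

no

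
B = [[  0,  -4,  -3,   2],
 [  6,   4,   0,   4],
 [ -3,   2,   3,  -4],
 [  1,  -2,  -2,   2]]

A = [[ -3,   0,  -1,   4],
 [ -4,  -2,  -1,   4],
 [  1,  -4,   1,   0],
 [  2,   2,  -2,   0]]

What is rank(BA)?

First compute BA:
[[ 17,  24,  -3, -16],
 [-26,   0, -18,  40],
 [ -4, -24,  12,  -4],
 [  7,  16,  -5,  -4]]
Now row reduce the product.
R2 ← R2 + (26/17)·R1: [0, 624/17, -384/17, 264/17]
R3 ← R3 + (4/17)·R1: [0, -312/17, 192/17, -132/17]
R4 ← R4 − (7/17)·R1: [0, 104/17, -64/17, 44/17]
R3 ← R3 + (1/2)·R2: [0, 0, 0, 0]
R4 ← R4 − (1/6)·R2: [0, 0, 0, 0]
2 nonzero rows, so rank(BA) = 2.

2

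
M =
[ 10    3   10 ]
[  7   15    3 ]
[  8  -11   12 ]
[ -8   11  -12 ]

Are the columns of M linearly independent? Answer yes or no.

yes

Row reduce M to echelon form.
R2 ← R2 − (7/10)·R1: [0, 129/10, -4]
R3 ← R3 − (4/5)·R1: [0, -67/5, 4]
R4 ← R4 + (4/5)·R1: [0, 67/5, -4]
R3 ← R3 + (134/129)·R2: [0, 0, -20/129]
R4 ← R4 − (134/129)·R2: [0, 0, 20/129]
R4 ← R4 + R3: [0, 0, 0]
3 pivots among 3 columns.
Every column is a pivot column, so the columns are linearly independent.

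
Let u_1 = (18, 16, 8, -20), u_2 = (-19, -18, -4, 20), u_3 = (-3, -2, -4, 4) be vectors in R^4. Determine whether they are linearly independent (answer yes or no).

no

Form the matrix with these vectors as rows and row reduce.
R2 ← R2 + (19/18)·R1: [0, -10/9, 40/9, -10/9]
R3 ← R3 + (1/6)·R1: [0, 2/3, -8/3, 2/3]
R3 ← R3 + (3/5)·R2: [0, 0, 0, 0]
2 nonzero rows, so the 3 vectors span a space of dimension 2.
Since 2 < 3, the vectors are linearly dependent.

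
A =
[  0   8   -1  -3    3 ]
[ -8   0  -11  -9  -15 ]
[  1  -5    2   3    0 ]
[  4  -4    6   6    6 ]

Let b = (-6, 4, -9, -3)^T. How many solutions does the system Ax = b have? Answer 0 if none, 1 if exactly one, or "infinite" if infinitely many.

Row reduce the augmented matrix [A | b].
Swap R1 ↔ R2
R3 ← R3 + (1/8)·R1: [0, -5, 5/8, 15/8, -15/8, -17/2]
R4 ← R4 + (1/2)·R1: [0, -4, 1/2, 3/2, -3/2, -1]
R3 ← R3 + (5/8)·R2: [0, 0, 0, 0, 0, -49/4]
R4 ← R4 + (1/2)·R2: [0, 0, 0, 0, 0, -4]
R4 ← R4 − (16/49)·R3: [0, 0, 0, 0, 0, 0]
The echelon form has 3 nonzero rows; the last pivot sits in the augmented column, so rank(A) = 2 but rank([A|b]) = 3.
Since the ranks differ, the system is inconsistent.
It has no solutions.

0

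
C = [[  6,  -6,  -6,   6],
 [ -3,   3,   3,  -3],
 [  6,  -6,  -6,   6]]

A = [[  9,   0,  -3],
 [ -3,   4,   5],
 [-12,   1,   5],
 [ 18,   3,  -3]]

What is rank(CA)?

First compute CA:
[[252, -12, -96],
 [-126,   6,  48],
 [252, -12, -96]]
Now row reduce the product.
R2 ← R2 + (1/2)·R1: [0, 0, 0]
R3 ← R3 − R1: [0, 0, 0]
1 nonzero row, so rank(CA) = 1.

1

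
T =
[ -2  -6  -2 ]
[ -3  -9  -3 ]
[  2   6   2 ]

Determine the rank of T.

Row reduce to echelon form.
R2 ← R2 − (3/2)·R1: [0, 0, 0]
R3 ← R3 + R1: [0, 0, 0]
Echelon form has 1 nonzero row, so rank(T) = 1.

1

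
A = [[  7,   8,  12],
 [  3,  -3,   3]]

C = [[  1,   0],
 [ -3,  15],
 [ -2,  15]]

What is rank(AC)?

2

First compute AC:
[[-41, 300],
 [  6,   0]]
Now row reduce the product.
R2 ← R2 + (6/41)·R1: [0, 1800/41]
2 nonzero rows, so rank(AC) = 2.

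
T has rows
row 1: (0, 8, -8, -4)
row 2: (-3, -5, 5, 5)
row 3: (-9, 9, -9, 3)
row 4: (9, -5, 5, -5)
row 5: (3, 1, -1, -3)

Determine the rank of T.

2

Row reduce to echelon form.
Swap R1 ↔ R2
R3 ← R3 − (3)·R1: [0, 24, -24, -12]
R4 ← R4 + (3)·R1: [0, -20, 20, 10]
R5 ← R5 + R1: [0, -4, 4, 2]
R3 ← R3 − (3)·R2: [0, 0, 0, 0]
R4 ← R4 + (5/2)·R2: [0, 0, 0, 0]
R5 ← R5 + (1/2)·R2: [0, 0, 0, 0]
Echelon form has 2 nonzero rows, so rank(T) = 2.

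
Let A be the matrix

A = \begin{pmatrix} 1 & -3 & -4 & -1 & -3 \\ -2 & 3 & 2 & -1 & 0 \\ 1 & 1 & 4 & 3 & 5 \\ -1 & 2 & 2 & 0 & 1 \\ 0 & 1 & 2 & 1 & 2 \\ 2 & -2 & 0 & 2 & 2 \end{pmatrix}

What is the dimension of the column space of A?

2

Row reduce to echelon form.
R2 ← R2 + (2)·R1: [0, -3, -6, -3, -6]
R3 ← R3 − R1: [0, 4, 8, 4, 8]
R4 ← R4 + R1: [0, -1, -2, -1, -2]
R6 ← R6 − (2)·R1: [0, 4, 8, 4, 8]
R3 ← R3 + (4/3)·R2: [0, 0, 0, 0, 0]
R4 ← R4 − (1/3)·R2: [0, 0, 0, 0, 0]
R5 ← R5 + (1/3)·R2: [0, 0, 0, 0, 0]
R6 ← R6 + (4/3)·R2: [0, 0, 0, 0, 0]
Echelon form has 2 nonzero rows, so rank(A) = 2.
The column space has dimension equal to the rank: 2.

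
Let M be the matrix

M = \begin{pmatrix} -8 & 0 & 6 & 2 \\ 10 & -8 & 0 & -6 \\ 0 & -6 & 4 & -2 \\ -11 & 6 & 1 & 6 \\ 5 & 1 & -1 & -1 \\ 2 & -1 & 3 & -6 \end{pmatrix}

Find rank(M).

4

Row reduce to echelon form.
R2 ← R2 + (5/4)·R1: [0, -8, 15/2, -7/2]
R4 ← R4 − (11/8)·R1: [0, 6, -29/4, 13/4]
R5 ← R5 + (5/8)·R1: [0, 1, 11/4, 1/4]
R6 ← R6 + (1/4)·R1: [0, -1, 9/2, -11/2]
R3 ← R3 − (3/4)·R2: [0, 0, -13/8, 5/8]
R4 ← R4 + (3/4)·R2: [0, 0, -13/8, 5/8]
R5 ← R5 + (1/8)·R2: [0, 0, 59/16, -3/16]
R6 ← R6 − (1/8)·R2: [0, 0, 57/16, -81/16]
R4 ← R4 − R3: [0, 0, 0, 0]
R5 ← R5 + (59/26)·R3: [0, 0, 0, 16/13]
R6 ← R6 + (57/26)·R3: [0, 0, 0, -48/13]
Swap R4 ↔ R5
R6 ← R6 + (3)·R4: [0, 0, 0, 0]
Echelon form has 4 nonzero rows, so rank(M) = 4.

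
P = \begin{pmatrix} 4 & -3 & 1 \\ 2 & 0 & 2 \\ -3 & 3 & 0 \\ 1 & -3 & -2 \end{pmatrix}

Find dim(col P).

Row reduce to echelon form.
R2 ← R2 − (1/2)·R1: [0, 3/2, 3/2]
R3 ← R3 + (3/4)·R1: [0, 3/4, 3/4]
R4 ← R4 − (1/4)·R1: [0, -9/4, -9/4]
R3 ← R3 − (1/2)·R2: [0, 0, 0]
R4 ← R4 + (3/2)·R2: [0, 0, 0]
Echelon form has 2 nonzero rows, so rank(P) = 2.
The column space has dimension equal to the rank: 2.

2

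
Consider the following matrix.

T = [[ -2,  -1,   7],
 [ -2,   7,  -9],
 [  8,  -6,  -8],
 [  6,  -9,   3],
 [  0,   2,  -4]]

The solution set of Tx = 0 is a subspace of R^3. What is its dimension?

Row reduce to echelon form.
R2 ← R2 − R1: [0, 8, -16]
R3 ← R3 + (4)·R1: [0, -10, 20]
R4 ← R4 + (3)·R1: [0, -12, 24]
R3 ← R3 + (5/4)·R2: [0, 0, 0]
R4 ← R4 + (3/2)·R2: [0, 0, 0]
R5 ← R5 − (1/4)·R2: [0, 0, 0]
2 nonzero rows, so rank(T) = 2.
T has 3 columns; by rank–nullity, nullity = 3 − 2 = 1.

1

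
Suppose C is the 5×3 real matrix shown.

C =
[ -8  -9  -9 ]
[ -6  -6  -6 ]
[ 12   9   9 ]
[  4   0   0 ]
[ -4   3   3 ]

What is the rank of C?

Row reduce to echelon form.
R2 ← R2 − (3/4)·R1: [0, 3/4, 3/4]
R3 ← R3 + (3/2)·R1: [0, -9/2, -9/2]
R4 ← R4 + (1/2)·R1: [0, -9/2, -9/2]
R5 ← R5 − (1/2)·R1: [0, 15/2, 15/2]
R3 ← R3 + (6)·R2: [0, 0, 0]
R4 ← R4 + (6)·R2: [0, 0, 0]
R5 ← R5 − (10)·R2: [0, 0, 0]
Echelon form has 2 nonzero rows, so rank(C) = 2.

2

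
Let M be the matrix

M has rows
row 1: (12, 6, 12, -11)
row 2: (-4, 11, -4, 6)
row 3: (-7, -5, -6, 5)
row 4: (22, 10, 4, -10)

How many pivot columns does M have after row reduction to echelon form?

4

Row reduce to echelon form.
R2 ← R2 + (1/3)·R1: [0, 13, 0, 7/3]
R3 ← R3 + (7/12)·R1: [0, -3/2, 1, -17/12]
R4 ← R4 − (11/6)·R1: [0, -1, -18, 61/6]
R3 ← R3 + (3/26)·R2: [0, 0, 1, -179/156]
R4 ← R4 + (1/13)·R2: [0, 0, -18, 269/26]
R4 ← R4 + (18)·R3: [0, 0, 0, -134/13]
Echelon form has 4 nonzero rows, so rank(M) = 4.
Each nonzero row contributes one pivot column: 4 pivot columns.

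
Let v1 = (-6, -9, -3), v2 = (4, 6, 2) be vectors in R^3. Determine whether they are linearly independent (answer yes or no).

Form the matrix with these vectors as rows and row reduce.
R2 ← R2 + (2/3)·R1: [0, 0, 0]
1 nonzero row, so the 2 vectors span a space of dimension 1.
Since 1 < 2, the vectors are linearly dependent.

no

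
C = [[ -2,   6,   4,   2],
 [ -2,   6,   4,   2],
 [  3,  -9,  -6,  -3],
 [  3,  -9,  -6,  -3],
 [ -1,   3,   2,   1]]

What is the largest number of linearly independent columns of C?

Row reduce to echelon form.
R2 ← R2 − R1: [0, 0, 0, 0]
R3 ← R3 + (3/2)·R1: [0, 0, 0, 0]
R4 ← R4 + (3/2)·R1: [0, 0, 0, 0]
R5 ← R5 − (1/2)·R1: [0, 0, 0, 0]
Echelon form has 1 nonzero row, so rank(C) = 1.
The rank gives the maximum number of linearly independent columns: 1.

1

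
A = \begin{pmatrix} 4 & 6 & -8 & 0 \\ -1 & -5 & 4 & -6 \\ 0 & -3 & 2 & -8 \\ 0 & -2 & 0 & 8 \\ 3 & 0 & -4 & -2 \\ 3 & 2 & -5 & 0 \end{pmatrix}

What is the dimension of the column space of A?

Row reduce to echelon form.
R2 ← R2 + (1/4)·R1: [0, -7/2, 2, -6]
R5 ← R5 − (3/4)·R1: [0, -9/2, 2, -2]
R6 ← R6 − (3/4)·R1: [0, -5/2, 1, 0]
R3 ← R3 − (6/7)·R2: [0, 0, 2/7, -20/7]
R4 ← R4 − (4/7)·R2: [0, 0, -8/7, 80/7]
R5 ← R5 − (9/7)·R2: [0, 0, -4/7, 40/7]
R6 ← R6 − (5/7)·R2: [0, 0, -3/7, 30/7]
R4 ← R4 + (4)·R3: [0, 0, 0, 0]
R5 ← R5 + (2)·R3: [0, 0, 0, 0]
R6 ← R6 + (3/2)·R3: [0, 0, 0, 0]
Echelon form has 3 nonzero rows, so rank(A) = 3.
The column space has dimension equal to the rank: 3.

3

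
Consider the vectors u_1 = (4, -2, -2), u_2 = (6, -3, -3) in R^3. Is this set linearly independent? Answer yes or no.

Form the matrix with these vectors as rows and row reduce.
R2 ← R2 − (3/2)·R1: [0, 0, 0]
1 nonzero row, so the 2 vectors span a space of dimension 1.
Since 1 < 2, the vectors are linearly dependent.

no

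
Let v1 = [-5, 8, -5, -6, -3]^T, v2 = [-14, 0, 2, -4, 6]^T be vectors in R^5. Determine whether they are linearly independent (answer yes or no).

Form the matrix with these vectors as rows and row reduce.
R2 ← R2 − (14/5)·R1: [0, -112/5, 16, 64/5, 72/5]
2 nonzero rows, so the 2 vectors span a space of dimension 2.
Since 2 = 2, the vectors are linearly independent.

yes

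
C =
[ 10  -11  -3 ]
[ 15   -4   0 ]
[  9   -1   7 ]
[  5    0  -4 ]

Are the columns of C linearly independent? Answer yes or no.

yes

Row reduce C to echelon form.
R2 ← R2 − (3/2)·R1: [0, 25/2, 9/2]
R3 ← R3 − (9/10)·R1: [0, 89/10, 97/10]
R4 ← R4 − (1/2)·R1: [0, 11/2, -5/2]
R3 ← R3 − (89/125)·R2: [0, 0, 812/125]
R4 ← R4 − (11/25)·R2: [0, 0, -112/25]
R4 ← R4 + (20/29)·R3: [0, 0, 0]
3 pivots among 3 columns.
Every column is a pivot column, so the columns are linearly independent.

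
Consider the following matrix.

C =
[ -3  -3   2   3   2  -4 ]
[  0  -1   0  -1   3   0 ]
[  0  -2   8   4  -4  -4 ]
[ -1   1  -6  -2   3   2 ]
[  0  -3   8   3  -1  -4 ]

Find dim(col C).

3

Row reduce to echelon form.
R4 ← R4 − (1/3)·R1: [0, 2, -20/3, -3, 7/3, 10/3]
R3 ← R3 − (2)·R2: [0, 0, 8, 6, -10, -4]
R4 ← R4 + (2)·R2: [0, 0, -20/3, -5, 25/3, 10/3]
R5 ← R5 − (3)·R2: [0, 0, 8, 6, -10, -4]
R4 ← R4 + (5/6)·R3: [0, 0, 0, 0, 0, 0]
R5 ← R5 − R3: [0, 0, 0, 0, 0, 0]
Echelon form has 3 nonzero rows, so rank(C) = 3.
The column space has dimension equal to the rank: 3.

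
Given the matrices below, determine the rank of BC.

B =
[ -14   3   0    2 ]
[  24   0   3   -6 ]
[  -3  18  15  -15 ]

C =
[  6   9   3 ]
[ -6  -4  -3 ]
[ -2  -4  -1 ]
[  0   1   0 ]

2

First compute BC:
[[-102, -136, -51],
 [138, 198,  69],
 [-156, -174, -78]]
Now row reduce the product.
R2 ← R2 + (23/17)·R1: [0, 14, 0]
R3 ← R3 − (26/17)·R1: [0, 34, 0]
R3 ← R3 − (17/7)·R2: [0, 0, 0]
2 nonzero rows, so rank(BC) = 2.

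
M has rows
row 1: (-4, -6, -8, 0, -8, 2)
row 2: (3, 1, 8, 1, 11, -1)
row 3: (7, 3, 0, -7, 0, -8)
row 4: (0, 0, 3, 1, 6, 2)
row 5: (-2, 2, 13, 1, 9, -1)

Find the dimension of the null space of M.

1

Row reduce to echelon form.
R2 ← R2 + (3/4)·R1: [0, -7/2, 2, 1, 5, 1/2]
R3 ← R3 + (7/4)·R1: [0, -15/2, -14, -7, -14, -9/2]
R5 ← R5 − (1/2)·R1: [0, 5, 17, 1, 13, -2]
R3 ← R3 − (15/7)·R2: [0, 0, -128/7, -64/7, -173/7, -39/7]
R5 ← R5 + (10/7)·R2: [0, 0, 139/7, 17/7, 141/7, -9/7]
R4 ← R4 + (21/128)·R3: [0, 0, 0, -1/2, 249/128, 139/128]
R5 ← R5 + (139/128)·R3: [0, 0, 0, -15/2, -857/128, -939/128]
R5 ← R5 − (15)·R4: [0, 0, 0, 0, -287/8, -189/8]
5 nonzero rows, so rank(M) = 5.
M has 6 columns; by rank–nullity, nullity = 6 − 5 = 1.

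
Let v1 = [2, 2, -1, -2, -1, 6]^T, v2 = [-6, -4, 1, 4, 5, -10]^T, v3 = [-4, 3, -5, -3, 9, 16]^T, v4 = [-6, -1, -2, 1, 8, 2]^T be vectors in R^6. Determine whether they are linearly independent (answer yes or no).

no

Form the matrix with these vectors as rows and row reduce.
R2 ← R2 + (3)·R1: [0, 2, -2, -2, 2, 8]
R3 ← R3 + (2)·R1: [0, 7, -7, -7, 7, 28]
R4 ← R4 + (3)·R1: [0, 5, -5, -5, 5, 20]
R3 ← R3 − (7/2)·R2: [0, 0, 0, 0, 0, 0]
R4 ← R4 − (5/2)·R2: [0, 0, 0, 0, 0, 0]
2 nonzero rows, so the 4 vectors span a space of dimension 2.
Since 2 < 4, the vectors are linearly dependent.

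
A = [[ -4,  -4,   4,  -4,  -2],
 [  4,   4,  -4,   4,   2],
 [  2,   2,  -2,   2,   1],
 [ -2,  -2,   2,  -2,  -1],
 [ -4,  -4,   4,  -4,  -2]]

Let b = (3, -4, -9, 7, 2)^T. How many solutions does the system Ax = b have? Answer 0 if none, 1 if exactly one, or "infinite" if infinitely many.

Row reduce the augmented matrix [A | b].
R2 ← R2 + R1: [0, 0, 0, 0, 0, -1]
R3 ← R3 + (1/2)·R1: [0, 0, 0, 0, 0, -15/2]
R4 ← R4 − (1/2)·R1: [0, 0, 0, 0, 0, 11/2]
R5 ← R5 − R1: [0, 0, 0, 0, 0, -1]
R3 ← R3 − (15/2)·R2: [0, 0, 0, 0, 0, 0]
R4 ← R4 + (11/2)·R2: [0, 0, 0, 0, 0, 0]
R5 ← R5 − R2: [0, 0, 0, 0, 0, 0]
The echelon form has 2 nonzero rows; the last pivot sits in the augmented column, so rank(A) = 1 but rank([A|b]) = 2.
Since the ranks differ, the system is inconsistent.
It has no solutions.

0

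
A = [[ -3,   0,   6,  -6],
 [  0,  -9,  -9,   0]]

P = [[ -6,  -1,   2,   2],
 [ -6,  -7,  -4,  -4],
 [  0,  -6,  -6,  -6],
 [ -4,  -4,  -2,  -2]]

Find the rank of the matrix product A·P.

First compute AP:
[[ 42,  -9, -30, -30],
 [ 54, 117,  90,  90]]
Now row reduce the product.
R2 ← R2 − (9/7)·R1: [0, 900/7, 900/7, 900/7]
2 nonzero rows, so rank(AP) = 2.

2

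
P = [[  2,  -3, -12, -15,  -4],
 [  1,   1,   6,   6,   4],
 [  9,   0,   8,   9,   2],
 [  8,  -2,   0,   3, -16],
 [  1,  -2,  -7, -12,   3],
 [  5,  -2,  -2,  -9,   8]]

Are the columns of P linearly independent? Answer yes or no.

Row reduce P to echelon form.
R2 ← R2 − (1/2)·R1: [0, 5/2, 12, 27/2, 6]
R3 ← R3 − (9/2)·R1: [0, 27/2, 62, 153/2, 20]
R4 ← R4 − (4)·R1: [0, 10, 48, 63, 0]
R5 ← R5 − (1/2)·R1: [0, -1/2, -1, -9/2, 5]
R6 ← R6 − (5/2)·R1: [0, 11/2, 28, 57/2, 18]
R3 ← R3 − (27/5)·R2: [0, 0, -14/5, 18/5, -62/5]
R4 ← R4 − (4)·R2: [0, 0, 0, 9, -24]
R5 ← R5 + (1/5)·R2: [0, 0, 7/5, -9/5, 31/5]
R6 ← R6 − (11/5)·R2: [0, 0, 8/5, -6/5, 24/5]
R5 ← R5 + (1/2)·R3: [0, 0, 0, 0, 0]
R6 ← R6 + (4/7)·R3: [0, 0, 0, 6/7, -16/7]
R6 ← R6 − (2/21)·R4: [0, 0, 0, 0, 0]
4 pivots among 5 columns.
Only 4 < 5 pivot columns, so the columns are linearly dependent.

no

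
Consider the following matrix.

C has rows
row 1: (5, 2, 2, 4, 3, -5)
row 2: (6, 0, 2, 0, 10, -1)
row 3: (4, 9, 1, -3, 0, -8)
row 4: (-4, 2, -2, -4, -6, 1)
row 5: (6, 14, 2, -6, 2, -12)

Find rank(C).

Row reduce to echelon form.
R2 ← R2 − (6/5)·R1: [0, -12/5, -2/5, -24/5, 32/5, 5]
R3 ← R3 − (4/5)·R1: [0, 37/5, -3/5, -31/5, -12/5, -4]
R4 ← R4 + (4/5)·R1: [0, 18/5, -2/5, -4/5, -18/5, -3]
R5 ← R5 − (6/5)·R1: [0, 58/5, -2/5, -54/5, -8/5, -6]
R3 ← R3 + (37/12)·R2: [0, 0, -11/6, -21, 52/3, 137/12]
R4 ← R4 + (3/2)·R2: [0, 0, -1, -8, 6, 9/2]
R5 ← R5 + (29/6)·R2: [0, 0, -7/3, -34, 88/3, 109/6]
R4 ← R4 − (6/11)·R3: [0, 0, 0, 38/11, -38/11, -19/11]
R5 ← R5 − (14/11)·R3: [0, 0, 0, -80/11, 80/11, 40/11]
R5 ← R5 + (40/19)·R4: [0, 0, 0, 0, 0, 0]
Echelon form has 4 nonzero rows, so rank(C) = 4.

4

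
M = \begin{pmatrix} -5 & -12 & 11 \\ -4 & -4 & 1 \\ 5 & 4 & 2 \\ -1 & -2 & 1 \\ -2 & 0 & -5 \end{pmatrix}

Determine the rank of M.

Row reduce to echelon form.
R2 ← R2 − (4/5)·R1: [0, 28/5, -39/5]
R3 ← R3 + R1: [0, -8, 13]
R4 ← R4 − (1/5)·R1: [0, 2/5, -6/5]
R5 ← R5 − (2/5)·R1: [0, 24/5, -47/5]
R3 ← R3 + (10/7)·R2: [0, 0, 13/7]
R4 ← R4 − (1/14)·R2: [0, 0, -9/14]
R5 ← R5 − (6/7)·R2: [0, 0, -19/7]
R4 ← R4 + (9/26)·R3: [0, 0, 0]
R5 ← R5 + (19/13)·R3: [0, 0, 0]
Echelon form has 3 nonzero rows, so rank(M) = 3.

3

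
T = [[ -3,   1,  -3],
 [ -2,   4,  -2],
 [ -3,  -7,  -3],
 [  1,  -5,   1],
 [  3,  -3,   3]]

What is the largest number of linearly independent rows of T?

Row reduce to echelon form.
R2 ← R2 − (2/3)·R1: [0, 10/3, 0]
R3 ← R3 − R1: [0, -8, 0]
R4 ← R4 + (1/3)·R1: [0, -14/3, 0]
R5 ← R5 + R1: [0, -2, 0]
R3 ← R3 + (12/5)·R2: [0, 0, 0]
R4 ← R4 + (7/5)·R2: [0, 0, 0]
R5 ← R5 + (3/5)·R2: [0, 0, 0]
Echelon form has 2 nonzero rows, so rank(T) = 2.
The rank gives the maximum number of linearly independent rows: 2.

2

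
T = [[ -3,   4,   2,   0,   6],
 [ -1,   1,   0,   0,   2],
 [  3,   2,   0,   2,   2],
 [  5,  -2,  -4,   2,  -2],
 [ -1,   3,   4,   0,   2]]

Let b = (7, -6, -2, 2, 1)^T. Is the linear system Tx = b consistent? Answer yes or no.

Row reduce the augmented matrix [T | b].
R2 ← R2 − (1/3)·R1: [0, -1/3, -2/3, 0, 0, -25/3]
R3 ← R3 + R1: [0, 6, 2, 2, 8, 5]
R4 ← R4 + (5/3)·R1: [0, 14/3, -2/3, 2, 8, 41/3]
R5 ← R5 − (1/3)·R1: [0, 5/3, 10/3, 0, 0, -4/3]
R3 ← R3 + (18)·R2: [0, 0, -10, 2, 8, -145]
R4 ← R4 + (14)·R2: [0, 0, -10, 2, 8, -103]
R5 ← R5 + (5)·R2: [0, 0, 0, 0, 0, -43]
R4 ← R4 − R3: [0, 0, 0, 0, 0, 42]
R5 ← R5 + (43/42)·R4: [0, 0, 0, 0, 0, 0]
The echelon form has 4 nonzero rows; the last pivot sits in the augmented column, so rank(T) = 3 but rank([T|b]) = 4.
Since the ranks differ, the system is inconsistent.

no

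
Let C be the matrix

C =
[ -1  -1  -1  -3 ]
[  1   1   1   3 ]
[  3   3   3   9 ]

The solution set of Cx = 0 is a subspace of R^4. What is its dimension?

3

Row reduce to echelon form.
R2 ← R2 + R1: [0, 0, 0, 0]
R3 ← R3 + (3)·R1: [0, 0, 0, 0]
1 nonzero row, so rank(C) = 1.
C has 4 columns; by rank–nullity, nullity = 4 − 1 = 3.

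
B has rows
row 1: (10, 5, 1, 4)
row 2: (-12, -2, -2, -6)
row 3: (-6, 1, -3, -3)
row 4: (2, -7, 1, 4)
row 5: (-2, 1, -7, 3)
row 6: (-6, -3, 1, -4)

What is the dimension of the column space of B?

Row reduce to echelon form.
R2 ← R2 + (6/5)·R1: [0, 4, -4/5, -6/5]
R3 ← R3 + (3/5)·R1: [0, 4, -12/5, -3/5]
R4 ← R4 − (1/5)·R1: [0, -8, 4/5, 16/5]
R5 ← R5 + (1/5)·R1: [0, 2, -34/5, 19/5]
R6 ← R6 + (3/5)·R1: [0, 0, 8/5, -8/5]
R3 ← R3 − R2: [0, 0, -8/5, 3/5]
R4 ← R4 + (2)·R2: [0, 0, -4/5, 4/5]
R5 ← R5 − (1/2)·R2: [0, 0, -32/5, 22/5]
R4 ← R4 − (1/2)·R3: [0, 0, 0, 1/2]
R5 ← R5 − (4)·R3: [0, 0, 0, 2]
R6 ← R6 + R3: [0, 0, 0, -1]
R5 ← R5 − (4)·R4: [0, 0, 0, 0]
R6 ← R6 + (2)·R4: [0, 0, 0, 0]
Echelon form has 4 nonzero rows, so rank(B) = 4.
The column space has dimension equal to the rank: 4.

4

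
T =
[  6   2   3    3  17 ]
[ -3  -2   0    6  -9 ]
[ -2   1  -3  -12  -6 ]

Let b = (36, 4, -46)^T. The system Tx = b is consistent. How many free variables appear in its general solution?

Row reduce the augmented matrix [T | b].
R2 ← R2 + (1/2)·R1: [0, -1, 3/2, 15/2, -1/2, 22]
R3 ← R3 + (1/3)·R1: [0, 5/3, -2, -11, -1/3, -34]
R3 ← R3 + (5/3)·R2: [0, 0, 1/2, 3/2, -7/6, 8/3]
The echelon form has 3 nonzero rows, and every pivot lies in the first 5 columns, so rank(T) = rank([T|b]) = 3.
The system is consistent.
Free variables = (unknowns) − (rank) = 5 − 3 = 2.

2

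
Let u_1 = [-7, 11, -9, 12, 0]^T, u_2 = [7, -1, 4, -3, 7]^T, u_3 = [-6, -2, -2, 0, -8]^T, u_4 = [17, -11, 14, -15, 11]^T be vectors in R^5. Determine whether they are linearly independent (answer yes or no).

no

Form the matrix with these vectors as rows and row reduce.
R2 ← R2 + R1: [0, 10, -5, 9, 7]
R3 ← R3 − (6/7)·R1: [0, -80/7, 40/7, -72/7, -8]
R4 ← R4 + (17/7)·R1: [0, 110/7, -55/7, 99/7, 11]
R3 ← R3 + (8/7)·R2: [0, 0, 0, 0, 0]
R4 ← R4 − (11/7)·R2: [0, 0, 0, 0, 0]
2 nonzero rows, so the 4 vectors span a space of dimension 2.
Since 2 < 4, the vectors are linearly dependent.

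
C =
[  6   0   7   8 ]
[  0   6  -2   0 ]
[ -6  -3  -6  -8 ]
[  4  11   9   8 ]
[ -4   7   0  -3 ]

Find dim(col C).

Row reduce to echelon form.
R3 ← R3 + R1: [0, -3, 1, 0]
R4 ← R4 − (2/3)·R1: [0, 11, 13/3, 8/3]
R5 ← R5 + (2/3)·R1: [0, 7, 14/3, 7/3]
R3 ← R3 + (1/2)·R2: [0, 0, 0, 0]
R4 ← R4 − (11/6)·R2: [0, 0, 8, 8/3]
R5 ← R5 − (7/6)·R2: [0, 0, 7, 7/3]
Swap R3 ↔ R4
R5 ← R5 − (7/8)·R3: [0, 0, 0, 0]
Echelon form has 3 nonzero rows, so rank(C) = 3.
The column space has dimension equal to the rank: 3.

3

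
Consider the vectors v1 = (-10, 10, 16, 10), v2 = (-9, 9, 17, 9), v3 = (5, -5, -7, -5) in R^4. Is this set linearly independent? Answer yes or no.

Form the matrix with these vectors as rows and row reduce.
R2 ← R2 − (9/10)·R1: [0, 0, 13/5, 0]
R3 ← R3 + (1/2)·R1: [0, 0, 1, 0]
R3 ← R3 − (5/13)·R2: [0, 0, 0, 0]
2 nonzero rows, so the 3 vectors span a space of dimension 2.
Since 2 < 3, the vectors are linearly dependent.

no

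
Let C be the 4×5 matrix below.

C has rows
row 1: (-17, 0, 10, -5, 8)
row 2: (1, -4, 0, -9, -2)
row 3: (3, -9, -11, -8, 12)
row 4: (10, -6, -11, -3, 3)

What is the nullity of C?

Row reduce to echelon form.
R2 ← R2 + (1/17)·R1: [0, -4, 10/17, -158/17, -26/17]
R3 ← R3 + (3/17)·R1: [0, -9, -157/17, -151/17, 228/17]
R4 ← R4 + (10/17)·R1: [0, -6, -87/17, -101/17, 131/17]
R3 ← R3 − (9/4)·R2: [0, 0, -359/34, 409/34, 573/34]
R4 ← R4 − (3/2)·R2: [0, 0, -6, 8, 10]
R4 ← R4 − (204/359)·R3: [0, 0, 0, 418/359, 152/359]
4 nonzero rows, so rank(C) = 4.
C has 5 columns; by rank–nullity, nullity = 5 − 4 = 1.

1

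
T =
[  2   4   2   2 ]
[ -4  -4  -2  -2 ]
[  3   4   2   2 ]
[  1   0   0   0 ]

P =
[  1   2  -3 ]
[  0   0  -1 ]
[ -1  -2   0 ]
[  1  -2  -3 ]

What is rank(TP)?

2

First compute TP:
[[  2,  -4, -16],
 [ -4,   0,  22],
 [  3,  -2, -19],
 [  1,   2,  -3]]
Now row reduce the product.
R2 ← R2 + (2)·R1: [0, -8, -10]
R3 ← R3 − (3/2)·R1: [0, 4, 5]
R4 ← R4 − (1/2)·R1: [0, 4, 5]
R3 ← R3 + (1/2)·R2: [0, 0, 0]
R4 ← R4 + (1/2)·R2: [0, 0, 0]
2 nonzero rows, so rank(TP) = 2.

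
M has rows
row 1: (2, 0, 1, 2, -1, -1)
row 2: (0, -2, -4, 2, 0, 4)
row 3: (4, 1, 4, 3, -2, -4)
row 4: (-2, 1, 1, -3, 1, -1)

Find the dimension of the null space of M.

Row reduce to echelon form.
R3 ← R3 − (2)·R1: [0, 1, 2, -1, 0, -2]
R4 ← R4 + R1: [0, 1, 2, -1, 0, -2]
R3 ← R3 + (1/2)·R2: [0, 0, 0, 0, 0, 0]
R4 ← R4 + (1/2)·R2: [0, 0, 0, 0, 0, 0]
2 nonzero rows, so rank(M) = 2.
M has 6 columns; by rank–nullity, nullity = 6 − 2 = 4.

4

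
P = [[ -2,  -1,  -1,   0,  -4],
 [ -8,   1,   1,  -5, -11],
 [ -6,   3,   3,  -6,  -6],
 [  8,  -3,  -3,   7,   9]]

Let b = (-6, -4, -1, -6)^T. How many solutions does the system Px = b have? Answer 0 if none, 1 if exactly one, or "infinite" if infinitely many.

Row reduce the augmented matrix [P | b].
R2 ← R2 − (4)·R1: [0, 5, 5, -5, 5, 20]
R3 ← R3 − (3)·R1: [0, 6, 6, -6, 6, 17]
R4 ← R4 + (4)·R1: [0, -7, -7, 7, -7, -30]
R3 ← R3 − (6/5)·R2: [0, 0, 0, 0, 0, -7]
R4 ← R4 + (7/5)·R2: [0, 0, 0, 0, 0, -2]
R4 ← R4 − (2/7)·R3: [0, 0, 0, 0, 0, 0]
The echelon form has 3 nonzero rows; the last pivot sits in the augmented column, so rank(P) = 2 but rank([P|b]) = 3.
Since the ranks differ, the system is inconsistent.
It has no solutions.

0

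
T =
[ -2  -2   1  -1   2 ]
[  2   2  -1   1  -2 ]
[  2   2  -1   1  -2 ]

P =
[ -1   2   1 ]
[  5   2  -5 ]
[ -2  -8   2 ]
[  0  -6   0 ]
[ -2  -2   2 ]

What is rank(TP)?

First compute TP:
[[-14, -14,  14],
 [ 14,  14, -14],
 [ 14,  14, -14]]
Now row reduce the product.
R2 ← R2 + R1: [0, 0, 0]
R3 ← R3 + R1: [0, 0, 0]
1 nonzero row, so rank(TP) = 1.

1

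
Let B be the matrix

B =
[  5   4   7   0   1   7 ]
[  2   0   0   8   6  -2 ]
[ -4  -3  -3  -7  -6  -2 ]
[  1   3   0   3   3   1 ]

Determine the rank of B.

Row reduce to echelon form.
R2 ← R2 − (2/5)·R1: [0, -8/5, -14/5, 8, 28/5, -24/5]
R3 ← R3 + (4/5)·R1: [0, 1/5, 13/5, -7, -26/5, 18/5]
R4 ← R4 − (1/5)·R1: [0, 11/5, -7/5, 3, 14/5, -2/5]
R3 ← R3 + (1/8)·R2: [0, 0, 9/4, -6, -9/2, 3]
R4 ← R4 + (11/8)·R2: [0, 0, -21/4, 14, 21/2, -7]
R4 ← R4 + (7/3)·R3: [0, 0, 0, 0, 0, 0]
Echelon form has 3 nonzero rows, so rank(B) = 3.

3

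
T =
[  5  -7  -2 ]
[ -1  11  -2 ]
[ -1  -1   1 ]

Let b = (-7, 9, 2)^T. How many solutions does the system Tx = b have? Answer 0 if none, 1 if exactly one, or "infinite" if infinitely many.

0

Row reduce the augmented matrix [T | b].
R2 ← R2 + (1/5)·R1: [0, 48/5, -12/5, 38/5]
R3 ← R3 + (1/5)·R1: [0, -12/5, 3/5, 3/5]
R3 ← R3 + (1/4)·R2: [0, 0, 0, 5/2]
The echelon form has 3 nonzero rows; the last pivot sits in the augmented column, so rank(T) = 2 but rank([T|b]) = 3.
Since the ranks differ, the system is inconsistent.
It has no solutions.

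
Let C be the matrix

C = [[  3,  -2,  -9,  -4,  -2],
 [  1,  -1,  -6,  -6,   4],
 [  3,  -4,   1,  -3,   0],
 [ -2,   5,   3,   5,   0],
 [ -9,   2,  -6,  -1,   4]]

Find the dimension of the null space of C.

0

Row reduce to echelon form.
R2 ← R2 − (1/3)·R1: [0, -1/3, -3, -14/3, 14/3]
R3 ← R3 − R1: [0, -2, 10, 1, 2]
R4 ← R4 + (2/3)·R1: [0, 11/3, -3, 7/3, -4/3]
R5 ← R5 + (3)·R1: [0, -4, -33, -13, -2]
R3 ← R3 − (6)·R2: [0, 0, 28, 29, -26]
R4 ← R4 + (11)·R2: [0, 0, -36, -49, 50]
R5 ← R5 − (12)·R2: [0, 0, 3, 43, -58]
R4 ← R4 + (9/7)·R3: [0, 0, 0, -82/7, 116/7]
R5 ← R5 − (3/28)·R3: [0, 0, 0, 1117/28, -773/14]
R5 ← R5 + (1117/328)·R4: [0, 0, 0, 0, 50/41]
5 nonzero rows, so rank(C) = 5.
C has 5 columns; by rank–nullity, nullity = 5 − 5 = 0.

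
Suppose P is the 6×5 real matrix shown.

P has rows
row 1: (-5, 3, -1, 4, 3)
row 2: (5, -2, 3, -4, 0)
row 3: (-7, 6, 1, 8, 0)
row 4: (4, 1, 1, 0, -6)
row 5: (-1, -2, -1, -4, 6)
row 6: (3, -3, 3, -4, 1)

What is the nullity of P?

0

Row reduce to echelon form.
R2 ← R2 + R1: [0, 1, 2, 0, 3]
R3 ← R3 − (7/5)·R1: [0, 9/5, 12/5, 12/5, -21/5]
R4 ← R4 + (4/5)·R1: [0, 17/5, 1/5, 16/5, -18/5]
R5 ← R5 − (1/5)·R1: [0, -13/5, -4/5, -24/5, 27/5]
R6 ← R6 + (3/5)·R1: [0, -6/5, 12/5, -8/5, 14/5]
R3 ← R3 − (9/5)·R2: [0, 0, -6/5, 12/5, -48/5]
R4 ← R4 − (17/5)·R2: [0, 0, -33/5, 16/5, -69/5]
R5 ← R5 + (13/5)·R2: [0, 0, 22/5, -24/5, 66/5]
R6 ← R6 + (6/5)·R2: [0, 0, 24/5, -8/5, 32/5]
R4 ← R4 − (11/2)·R3: [0, 0, 0, -10, 39]
R5 ← R5 + (11/3)·R3: [0, 0, 0, 4, -22]
R6 ← R6 + (4)·R3: [0, 0, 0, 8, -32]
R5 ← R5 + (2/5)·R4: [0, 0, 0, 0, -32/5]
R6 ← R6 + (4/5)·R4: [0, 0, 0, 0, -4/5]
R6 ← R6 − (1/8)·R5: [0, 0, 0, 0, 0]
5 nonzero rows, so rank(P) = 5.
P has 5 columns; by rank–nullity, nullity = 5 − 5 = 0.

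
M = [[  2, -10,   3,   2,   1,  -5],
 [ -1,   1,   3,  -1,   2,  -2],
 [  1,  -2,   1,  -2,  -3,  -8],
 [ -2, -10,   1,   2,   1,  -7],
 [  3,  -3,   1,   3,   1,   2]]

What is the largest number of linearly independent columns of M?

5

Row reduce to echelon form.
R2 ← R2 + (1/2)·R1: [0, -4, 9/2, 0, 5/2, -9/2]
R3 ← R3 − (1/2)·R1: [0, 3, -1/2, -3, -7/2, -11/2]
R4 ← R4 + R1: [0, -20, 4, 4, 2, -12]
R5 ← R5 − (3/2)·R1: [0, 12, -7/2, 0, -1/2, 19/2]
R3 ← R3 + (3/4)·R2: [0, 0, 23/8, -3, -13/8, -71/8]
R4 ← R4 − (5)·R2: [0, 0, -37/2, 4, -21/2, 21/2]
R5 ← R5 + (3)·R2: [0, 0, 10, 0, 7, -4]
R4 ← R4 + (148/23)·R3: [0, 0, 0, -352/23, -482/23, -1072/23]
R5 ← R5 − (80/23)·R3: [0, 0, 0, 240/23, 291/23, 618/23]
R5 ← R5 + (15/22)·R4: [0, 0, 0, 0, -18/11, -54/11]
Echelon form has 5 nonzero rows, so rank(M) = 5.
The rank gives the maximum number of linearly independent columns: 5.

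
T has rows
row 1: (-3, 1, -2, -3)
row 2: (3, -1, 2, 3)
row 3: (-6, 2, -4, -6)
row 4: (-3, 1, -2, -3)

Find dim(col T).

Row reduce to echelon form.
R2 ← R2 + R1: [0, 0, 0, 0]
R3 ← R3 − (2)·R1: [0, 0, 0, 0]
R4 ← R4 − R1: [0, 0, 0, 0]
Echelon form has 1 nonzero row, so rank(T) = 1.
The column space has dimension equal to the rank: 1.

1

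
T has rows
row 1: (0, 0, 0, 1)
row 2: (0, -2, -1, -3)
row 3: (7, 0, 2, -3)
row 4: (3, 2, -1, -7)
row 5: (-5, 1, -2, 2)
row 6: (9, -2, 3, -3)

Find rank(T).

Row reduce to echelon form.
Swap R1 ↔ R3
R4 ← R4 − (3/7)·R1: [0, 2, -13/7, -40/7]
R5 ← R5 + (5/7)·R1: [0, 1, -4/7, -1/7]
R6 ← R6 − (9/7)·R1: [0, -2, 3/7, 6/7]
R4 ← R4 + R2: [0, 0, -20/7, -61/7]
R5 ← R5 + (1/2)·R2: [0, 0, -15/14, -23/14]
R6 ← R6 − R2: [0, 0, 10/7, 27/7]
Swap R3 ↔ R4
R5 ← R5 − (3/8)·R3: [0, 0, 0, 13/8]
R6 ← R6 + (1/2)·R3: [0, 0, 0, -1/2]
R5 ← R5 − (13/8)·R4: [0, 0, 0, 0]
R6 ← R6 + (1/2)·R4: [0, 0, 0, 0]
Echelon form has 4 nonzero rows, so rank(T) = 4.

4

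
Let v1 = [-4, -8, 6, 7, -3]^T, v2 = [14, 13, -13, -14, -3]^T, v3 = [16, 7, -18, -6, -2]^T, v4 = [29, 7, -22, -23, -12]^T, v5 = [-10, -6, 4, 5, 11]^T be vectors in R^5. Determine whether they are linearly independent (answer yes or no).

yes

Form the matrix with these vectors as rows and row reduce.
R2 ← R2 + (7/2)·R1: [0, -15, 8, 21/2, -27/2]
R3 ← R3 + (4)·R1: [0, -25, 6, 22, -14]
R4 ← R4 + (29/4)·R1: [0, -51, 43/2, 111/4, -135/4]
R5 ← R5 − (5/2)·R1: [0, 14, -11, -25/2, 37/2]
R3 ← R3 − (5/3)·R2: [0, 0, -22/3, 9/2, 17/2]
R4 ← R4 − (17/5)·R2: [0, 0, -57/10, -159/20, 243/20]
R5 ← R5 + (14/15)·R2: [0, 0, -53/15, -27/10, 59/10]
R4 ← R4 − (171/220)·R3: [0, 0, 0, -5037/440, 2439/440]
R5 ← R5 − (53/110)·R3: [0, 0, 0, -1071/220, 397/220]
R5 ← R5 − (714/1679)·R4: [0, 0, 0, 0, -928/1679]
5 nonzero rows, so the 5 vectors span a space of dimension 5.
Since 5 = 5, the vectors are linearly independent.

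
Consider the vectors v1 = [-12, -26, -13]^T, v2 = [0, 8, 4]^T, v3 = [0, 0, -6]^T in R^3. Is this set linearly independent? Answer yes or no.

Form the matrix with these vectors as rows and row reduce.
3 nonzero rows, so the 3 vectors span a space of dimension 3.
Since 3 = 3, the vectors are linearly independent.

yes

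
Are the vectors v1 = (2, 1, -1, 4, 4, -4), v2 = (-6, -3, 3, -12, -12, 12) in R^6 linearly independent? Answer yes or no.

no

Form the matrix with these vectors as rows and row reduce.
R2 ← R2 + (3)·R1: [0, 0, 0, 0, 0, 0]
1 nonzero row, so the 2 vectors span a space of dimension 1.
Since 1 < 2, the vectors are linearly dependent.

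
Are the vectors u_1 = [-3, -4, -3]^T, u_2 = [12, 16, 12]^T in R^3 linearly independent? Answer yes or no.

no

Form the matrix with these vectors as rows and row reduce.
R2 ← R2 + (4)·R1: [0, 0, 0]
1 nonzero row, so the 2 vectors span a space of dimension 1.
Since 1 < 2, the vectors are linearly dependent.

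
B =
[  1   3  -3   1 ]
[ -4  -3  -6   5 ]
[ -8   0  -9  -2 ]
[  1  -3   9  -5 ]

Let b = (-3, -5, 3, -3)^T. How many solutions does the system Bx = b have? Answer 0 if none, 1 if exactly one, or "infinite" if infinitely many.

0

Row reduce the augmented matrix [B | b].
R2 ← R2 + (4)·R1: [0, 9, -18, 9, -17]
R3 ← R3 + (8)·R1: [0, 24, -33, 6, -21]
R4 ← R4 − R1: [0, -6, 12, -6, 0]
R3 ← R3 − (8/3)·R2: [0, 0, 15, -18, 73/3]
R4 ← R4 + (2/3)·R2: [0, 0, 0, 0, -34/3]
The echelon form has 4 nonzero rows; the last pivot sits in the augmented column, so rank(B) = 3 but rank([B|b]) = 4.
Since the ranks differ, the system is inconsistent.
It has no solutions.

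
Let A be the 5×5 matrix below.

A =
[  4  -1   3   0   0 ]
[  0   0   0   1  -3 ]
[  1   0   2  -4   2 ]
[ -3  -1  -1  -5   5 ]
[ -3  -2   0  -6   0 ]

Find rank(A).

4

Row reduce to echelon form.
R3 ← R3 − (1/4)·R1: [0, 1/4, 5/4, -4, 2]
R4 ← R4 + (3/4)·R1: [0, -7/4, 5/4, -5, 5]
R5 ← R5 + (3/4)·R1: [0, -11/4, 9/4, -6, 0]
Swap R2 ↔ R3
R4 ← R4 + (7)·R2: [0, 0, 10, -33, 19]
R5 ← R5 + (11)·R2: [0, 0, 16, -50, 22]
Swap R3 ↔ R4
R5 ← R5 − (8/5)·R3: [0, 0, 0, 14/5, -42/5]
R5 ← R5 − (14/5)·R4: [0, 0, 0, 0, 0]
Echelon form has 4 nonzero rows, so rank(A) = 4.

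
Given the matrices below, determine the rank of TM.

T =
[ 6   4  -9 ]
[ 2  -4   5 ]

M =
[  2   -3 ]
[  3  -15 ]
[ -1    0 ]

2

First compute TM:
[[ 33, -78],
 [-13,  54]]
Now row reduce the product.
R2 ← R2 + (13/33)·R1: [0, 256/11]
2 nonzero rows, so rank(TM) = 2.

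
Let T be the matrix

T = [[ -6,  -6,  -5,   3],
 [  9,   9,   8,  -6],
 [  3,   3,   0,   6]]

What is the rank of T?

Row reduce to echelon form.
R2 ← R2 + (3/2)·R1: [0, 0, 1/2, -3/2]
R3 ← R3 + (1/2)·R1: [0, 0, -5/2, 15/2]
R3 ← R3 + (5)·R2: [0, 0, 0, 0]
Echelon form has 2 nonzero rows, so rank(T) = 2.

2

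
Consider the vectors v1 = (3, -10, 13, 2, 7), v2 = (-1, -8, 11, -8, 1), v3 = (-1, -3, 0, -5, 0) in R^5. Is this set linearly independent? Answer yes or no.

Form the matrix with these vectors as rows and row reduce.
R2 ← R2 + (1/3)·R1: [0, -34/3, 46/3, -22/3, 10/3]
R3 ← R3 + (1/3)·R1: [0, -19/3, 13/3, -13/3, 7/3]
R3 ← R3 − (19/34)·R2: [0, 0, -72/17, -4/17, 8/17]
3 nonzero rows, so the 3 vectors span a space of dimension 3.
Since 3 = 3, the vectors are linearly independent.

yes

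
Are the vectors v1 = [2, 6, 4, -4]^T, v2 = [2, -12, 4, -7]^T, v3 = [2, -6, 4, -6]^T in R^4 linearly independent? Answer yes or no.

no

Form the matrix with these vectors as rows and row reduce.
R2 ← R2 − R1: [0, -18, 0, -3]
R3 ← R3 − R1: [0, -12, 0, -2]
R3 ← R3 − (2/3)·R2: [0, 0, 0, 0]
2 nonzero rows, so the 3 vectors span a space of dimension 2.
Since 2 < 3, the vectors are linearly dependent.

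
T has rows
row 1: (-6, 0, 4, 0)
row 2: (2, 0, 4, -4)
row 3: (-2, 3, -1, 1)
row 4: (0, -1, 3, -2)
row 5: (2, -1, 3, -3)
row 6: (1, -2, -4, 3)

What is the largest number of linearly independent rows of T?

Row reduce to echelon form.
R2 ← R2 + (1/3)·R1: [0, 0, 16/3, -4]
R3 ← R3 − (1/3)·R1: [0, 3, -7/3, 1]
R5 ← R5 + (1/3)·R1: [0, -1, 13/3, -3]
R6 ← R6 + (1/6)·R1: [0, -2, -10/3, 3]
Swap R2 ↔ R3
R4 ← R4 + (1/3)·R2: [0, 0, 20/9, -5/3]
R5 ← R5 + (1/3)·R2: [0, 0, 32/9, -8/3]
R6 ← R6 + (2/3)·R2: [0, 0, -44/9, 11/3]
R4 ← R4 − (5/12)·R3: [0, 0, 0, 0]
R5 ← R5 − (2/3)·R3: [0, 0, 0, 0]
R6 ← R6 + (11/12)·R3: [0, 0, 0, 0]
Echelon form has 3 nonzero rows, so rank(T) = 3.
The rank gives the maximum number of linearly independent rows: 3.

3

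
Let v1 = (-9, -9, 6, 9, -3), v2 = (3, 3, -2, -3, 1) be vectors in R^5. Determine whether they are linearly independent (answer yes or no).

Form the matrix with these vectors as rows and row reduce.
R2 ← R2 + (1/3)·R1: [0, 0, 0, 0, 0]
1 nonzero row, so the 2 vectors span a space of dimension 1.
Since 1 < 2, the vectors are linearly dependent.

no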